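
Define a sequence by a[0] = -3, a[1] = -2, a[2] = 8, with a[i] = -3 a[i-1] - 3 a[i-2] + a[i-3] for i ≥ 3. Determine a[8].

-583

a[3] = -3(8) - 3(-2) + (-3) = -21
a[4] = -3(-21) - 3(8) + (-2) = 37
a[5] = -3(37) - 3(-21) + 8 = -40
a[6] = -3(-40) - 3(37) + (-21) = -12
a[7] = -3(-12) - 3(-40) + 37 = 193
a[8] = -3(193) - 3(-12) + (-40) = -583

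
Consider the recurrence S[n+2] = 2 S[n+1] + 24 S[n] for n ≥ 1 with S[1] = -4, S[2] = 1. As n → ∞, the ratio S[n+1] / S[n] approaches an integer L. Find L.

6

The characteristic equation is r^2 - 2r - 24 = 0, which factors as (r - 6)(r + 4) = 0.
So the roots are 6 and -4. Since |6| > |-4| and the coefficient of 6^n is non-zero, the ratio tends to 6.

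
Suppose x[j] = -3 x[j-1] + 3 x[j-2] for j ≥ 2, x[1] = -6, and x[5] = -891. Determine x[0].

Let x[0] = v.
x[2] = 18 + 3v
x[3] = -72 - 9v
x[4] = 270 + 36v
x[5] = -1026 - 135v
So -1026 - 135v = -891, giving v = -1.

-1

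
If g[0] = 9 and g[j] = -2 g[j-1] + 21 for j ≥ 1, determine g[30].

The fixed point is 21/(1 + 2) = 7, so g[j] - 7 = -2(g[j-1] - 7).
Hence g[j] = 2·(-2)^j + 7.
g[30] = 2·(-2)^{30} + 7 = 2·1073741824 + 7 = 2147483655.

2147483655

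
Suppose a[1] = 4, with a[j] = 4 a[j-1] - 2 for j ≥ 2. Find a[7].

a[2] = 4·4 - 2 = 14
a[3] = 4·14 - 2 = 54
a[4] = 4·54 - 2 = 214
a[5] = 4·214 - 2 = 854
a[6] = 4·854 - 2 = 3414
a[7] = 4·3414 - 2 = 13654

13654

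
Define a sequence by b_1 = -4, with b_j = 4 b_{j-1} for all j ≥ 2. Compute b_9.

b_2 = 4·(-4) = -16
b_3 = 4·(-16) = -64
b_4 = 4·(-64) = -256
b_5 = 4·(-256) = -1024
b_6 = 4·(-1024) = -4096
b_7 = 4·(-4096) = -16384
b_8 = 4·(-16384) = -65536
b_9 = 4·(-65536) = -262144

-262144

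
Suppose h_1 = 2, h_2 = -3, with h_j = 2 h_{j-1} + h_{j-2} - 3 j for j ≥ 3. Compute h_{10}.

h_3 = 2*(-3) + 2 - 9 = -13
h_4 = 2*(-13) + (-3) - 12 = -41
h_5 = 2*(-41) + (-13) - 15 = -110
h_6 = 2*(-110) + (-41) - 18 = -279
h_7 = 2*(-279) + (-110) - 21 = -689
h_8 = 2*(-689) + (-279) - 24 = -1681
h_9 = 2*(-1681) + (-689) - 27 = -4078
h_{10} = 2*(-4078) + (-1681) - 30 = -9867

-9867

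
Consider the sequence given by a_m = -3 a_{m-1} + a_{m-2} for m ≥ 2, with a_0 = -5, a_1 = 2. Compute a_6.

a_2 = -3(2) + (-5) = -11
a_3 = -3(-11) + 2 = 35
a_4 = -3(35) + (-11) = -116
a_5 = -3(-116) + 35 = 383
a_6 = -3(383) + (-116) = -1265

-1265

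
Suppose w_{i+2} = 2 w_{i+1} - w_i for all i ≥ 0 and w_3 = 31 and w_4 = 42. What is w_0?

-2

Rearranging, w_{i-2} = -(w_i - 2 w_{i-1}).
w_2 = -(42 - 2(31)) = 20
w_1 = -(31 - 2(20)) = 9
w_0 = -(20 - 2(9)) = -2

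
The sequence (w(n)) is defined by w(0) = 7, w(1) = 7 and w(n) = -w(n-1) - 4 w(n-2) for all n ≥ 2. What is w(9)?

w(2) = -7 - 4*7 = -35
w(3) = -(-35) - 4*7 = 7
w(4) = -7 - 4*(-35) = 133
w(5) = -133 - 4*7 = -161
w(6) = -(-161) - 4*133 = -371
w(7) = -(-371) - 4*(-161) = 1015
w(8) = -1015 - 4*(-371) = 469
w(9) = -469 - 4*1015 = -4529

-4529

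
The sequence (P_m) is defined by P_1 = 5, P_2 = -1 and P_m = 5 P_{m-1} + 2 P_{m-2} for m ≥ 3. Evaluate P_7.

P_3 = 5·(-1) + 2·5 = 5
P_4 = 5·5 + 2·(-1) = 23
P_5 = 5·23 + 2·5 = 125
P_6 = 5·125 + 2·23 = 671
P_7 = 5·671 + 2·125 = 3605

3605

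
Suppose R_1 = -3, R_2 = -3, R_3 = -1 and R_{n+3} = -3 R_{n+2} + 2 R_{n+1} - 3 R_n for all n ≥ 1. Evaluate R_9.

-2555

R_4 = -3·(-1) + 2·(-3) - 3·(-3) = 6
R_5 = -3·6 + 2·(-1) - 3·(-3) = -11
R_6 = -3·(-11) + 2·6 - 3·(-1) = 48
R_7 = -3·48 + 2·(-11) - 3·6 = -184
R_8 = -3·(-184) + 2·48 - 3·(-11) = 681
R_9 = -3·681 + 2·(-184) - 3·48 = -2555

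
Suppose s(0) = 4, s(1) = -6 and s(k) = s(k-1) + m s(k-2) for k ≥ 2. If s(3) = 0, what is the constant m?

s(2) = -6 + 4m
s(3) = -6 - 2m
So -6 - 2m = 0, giving m = -3.

-3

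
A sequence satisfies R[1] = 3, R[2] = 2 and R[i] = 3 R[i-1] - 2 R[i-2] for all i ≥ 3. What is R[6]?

-28

R[3] = 3*2 - 2*3 = 0
R[4] = 3*0 - 2*2 = -4
R[5] = 3*(-4) - 2*0 = -12
R[6] = 3*(-12) - 2*(-4) = -28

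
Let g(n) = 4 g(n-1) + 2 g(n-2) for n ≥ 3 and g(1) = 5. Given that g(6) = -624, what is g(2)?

-4

Let g(2) = z.
g(3) = 10 + 4z
g(4) = 40 + 18z
g(5) = 180 + 80z
g(6) = 800 + 356z
So 800 + 356z = -624, giving z = -4.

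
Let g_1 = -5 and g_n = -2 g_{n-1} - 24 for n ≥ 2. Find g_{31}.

The fixed point is -24/(1 + 2) = -8, so g_n + 8 = -2(g_{n-1} + 8).
Hence g_n = 3·(-2)^{n-1} - 8.
g_{31} = 3·(-2)^{30} - 8 = 3·1073741824 - 8 = 3221225464.

3221225464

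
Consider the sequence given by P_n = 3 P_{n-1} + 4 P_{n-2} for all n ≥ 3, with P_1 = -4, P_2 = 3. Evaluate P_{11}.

-209719

P_3 = 3·3 + 4·(-4) = -7
P_4 = 3·(-7) + 4·3 = -9
P_5 = 3·(-9) + 4·(-7) = -55
P_6 = 3·(-55) + 4·(-9) = -201
P_7 = 3·(-201) + 4·(-55) = -823
P_8 = 3·(-823) + 4·(-201) = -3273
P_9 = 3·(-3273) + 4·(-823) = -13111
P_{10} = 3·(-13111) + 4·(-3273) = -52425
P_{11} = 3·(-52425) + 4·(-13111) = -209719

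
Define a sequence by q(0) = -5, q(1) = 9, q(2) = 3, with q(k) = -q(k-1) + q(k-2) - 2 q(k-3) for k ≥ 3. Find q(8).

q(3) = -3 + 9 - 2*(-5) = 16
q(4) = -16 + 3 - 2*9 = -31
q(5) = -(-31) + 16 - 2*3 = 41
q(6) = -41 + (-31) - 2*16 = -104
q(7) = -(-104) + 41 - 2*(-31) = 207
q(8) = -207 + (-104) - 2*41 = -393

-393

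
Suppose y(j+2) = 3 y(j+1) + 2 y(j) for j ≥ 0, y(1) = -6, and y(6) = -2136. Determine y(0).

Let y(0) = x.
y(2) = -18 + 2x
y(3) = -66 + 6x
y(4) = -234 + 22x
y(5) = -834 + 78x
y(6) = -2970 + 278x
So -2970 + 278x = -2136, giving x = 3.

3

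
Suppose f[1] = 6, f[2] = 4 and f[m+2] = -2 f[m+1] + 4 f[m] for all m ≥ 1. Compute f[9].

f[3] = -2·4 + 4·6 = 16
f[4] = -2·16 + 4·4 = -16
f[5] = -2·(-16) + 4·16 = 96
f[6] = -2·96 + 4·(-16) = -256
f[7] = -2·(-256) + 4·96 = 896
f[8] = -2·896 + 4·(-256) = -2816
f[9] = -2·(-2816) + 4·896 = 9216

9216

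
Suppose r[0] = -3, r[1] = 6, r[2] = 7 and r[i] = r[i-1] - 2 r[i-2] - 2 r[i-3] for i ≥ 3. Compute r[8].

r[3] = 7 - 2*6 - 2*(-3) = 1
r[4] = 1 - 2*7 - 2*6 = -25
r[5] = (-25) - 2*1 - 2*7 = -41
r[6] = (-41) - 2*(-25) - 2*1 = 7
r[7] = 7 - 2*(-41) - 2*(-25) = 139
r[8] = 139 - 2*7 - 2*(-41) = 207

207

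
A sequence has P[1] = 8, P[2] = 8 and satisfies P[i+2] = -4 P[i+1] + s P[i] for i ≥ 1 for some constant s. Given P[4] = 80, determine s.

P[3] = -32 + 8s
P[4] = 128 - 24s
So 128 - 24s = 80, giving s = 2.

2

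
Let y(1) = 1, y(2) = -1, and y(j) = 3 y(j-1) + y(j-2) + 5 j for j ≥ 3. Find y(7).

2419

y(3) = 3(-1) + 1 + 15 = 13
y(4) = 3(13) + (-1) + 20 = 58
y(5) = 3(58) + 13 + 25 = 212
y(6) = 3(212) + 58 + 30 = 724
y(7) = 3(724) + 212 + 35 = 2419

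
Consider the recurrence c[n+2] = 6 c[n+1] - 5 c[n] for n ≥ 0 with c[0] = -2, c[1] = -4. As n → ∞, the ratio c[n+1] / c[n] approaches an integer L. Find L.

5

The characteristic equation is r^2 - 6r + 5 = 0, which factors as (r - 5)(r - 1) = 0.
So the roots are 5 and 1. Since |5| > |1| and the coefficient of 5^n is non-zero, the ratio tends to 5.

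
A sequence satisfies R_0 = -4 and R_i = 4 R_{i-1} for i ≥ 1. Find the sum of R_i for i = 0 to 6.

-21844

R_1 = 4·(-4) = -16
R_2 = 4·(-16) = -64
R_3 = 4·(-64) = -256
R_4 = 4·(-256) = -1024
R_5 = 4·(-1024) = -4096
R_6 = 4·(-4096) = -16384
Sum = (-4) + (-16) + (-64) + (-256) + (-1024) + (-4096) + (-16384) = -21844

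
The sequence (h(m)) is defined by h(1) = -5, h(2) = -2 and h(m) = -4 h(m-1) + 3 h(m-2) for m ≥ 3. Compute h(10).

h(3) = -4·(-2) + 3·(-5) = -7
h(4) = -4·(-7) + 3·(-2) = 22
h(5) = -4·22 + 3·(-7) = -109
h(6) = -4·(-109) + 3·22 = 502
h(7) = -4·502 + 3·(-109) = -2335
h(8) = -4·(-2335) + 3·502 = 10846
h(9) = -4·10846 + 3·(-2335) = -50389
h(10) = -4·(-50389) + 3·10846 = 234094

234094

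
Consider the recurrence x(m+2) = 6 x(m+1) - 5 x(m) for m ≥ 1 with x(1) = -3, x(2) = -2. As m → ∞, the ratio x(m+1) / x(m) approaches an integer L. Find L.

The characteristic equation is r^2 - 6r + 5 = 0, which factors as (r - 5)(r - 1) = 0.
So the roots are 5 and 1. Since |5| > |1| and the coefficient of 5^m is non-zero, the ratio tends to 5.

5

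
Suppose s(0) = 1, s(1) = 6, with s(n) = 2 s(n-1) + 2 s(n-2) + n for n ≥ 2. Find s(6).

s(2) = 2*6 + 2*1 + 2 = 16
s(3) = 2*16 + 2*6 + 3 = 47
s(4) = 2*47 + 2*16 + 4 = 130
s(5) = 2*130 + 2*47 + 5 = 359
s(6) = 2*359 + 2*130 + 6 = 984

984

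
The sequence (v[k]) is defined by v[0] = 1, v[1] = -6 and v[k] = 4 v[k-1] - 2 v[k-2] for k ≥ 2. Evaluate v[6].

-3688

v[2] = 4·(-6) - 2·1 = -26
v[3] = 4·(-26) - 2·(-6) = -92
v[4] = 4·(-92) - 2·(-26) = -316
v[5] = 4·(-316) - 2·(-92) = -1080
v[6] = 4·(-1080) - 2·(-316) = -3688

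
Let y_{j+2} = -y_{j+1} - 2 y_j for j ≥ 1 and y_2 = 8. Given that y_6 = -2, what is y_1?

-1

Let y_1 = w.
y_3 = -8 - 2w
y_4 = -8 + 2w
y_5 = 24 + 2w
y_6 = -8 - 6w
So -8 - 6w = -2, giving w = -1.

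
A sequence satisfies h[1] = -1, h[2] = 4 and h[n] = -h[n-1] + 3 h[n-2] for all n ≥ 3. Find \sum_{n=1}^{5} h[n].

-25

h[3] = -4 + 3·(-1) = -7
h[4] = -(-7) + 3·4 = 19
h[5] = -19 + 3·(-7) = -40
Sum = (-1) + 4 + (-7) + 19 + (-40) = -25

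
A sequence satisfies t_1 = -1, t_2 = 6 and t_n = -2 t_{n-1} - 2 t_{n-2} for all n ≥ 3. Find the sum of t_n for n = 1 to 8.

t_3 = -2·6 - 2·(-1) = -10
t_4 = -2·(-10) - 2·6 = 8
t_5 = -2·8 - 2·(-10) = 4
t_6 = -2·4 - 2·8 = -24
t_7 = -2·(-24) - 2·4 = 40
t_8 = -2·40 - 2·(-24) = -32
Sum = (-1) + 6 + (-10) + 8 + 4 + (-24) + 40 + (-32) = -9

-9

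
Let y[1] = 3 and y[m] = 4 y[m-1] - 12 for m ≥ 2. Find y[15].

The fixed point is -12/(1 - 4) = 4, so y[m] - 4 = 4(y[m-1] - 4).
Hence y[m] = -1·4^{m-1} + 4.
y[15] = -1·4^{14} + 4 = -1·268435456 + 4 = -268435452.

-268435452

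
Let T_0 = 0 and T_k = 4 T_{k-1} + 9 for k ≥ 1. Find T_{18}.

The fixed point is 9/(1 - 4) = -3, so T_k + 3 = 4(T_{k-1} + 3).
Hence T_k = 3·4^k - 3.
T_{18} = 3·4^{18} - 3 = 3·68719476736 - 3 = 206158430205.

206158430205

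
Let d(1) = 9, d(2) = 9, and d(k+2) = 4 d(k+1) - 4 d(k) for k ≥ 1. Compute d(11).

-36864

d(3) = 4·9 - 4·9 = 0
d(4) = 4·0 - 4·9 = -36
d(5) = 4·(-36) - 4·0 = -144
d(6) = 4·(-144) - 4·(-36) = -432
d(7) = 4·(-432) - 4·(-144) = -1152
d(8) = 4·(-1152) - 4·(-432) = -2880
d(9) = 4·(-2880) - 4·(-1152) = -6912
d(10) = 4·(-6912) - 4·(-2880) = -16128
d(11) = 4·(-16128) - 4·(-6912) = -36864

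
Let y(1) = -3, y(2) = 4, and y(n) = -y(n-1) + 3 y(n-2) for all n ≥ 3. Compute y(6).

139

y(3) = -4 + 3·(-3) = -13
y(4) = -(-13) + 3·4 = 25
y(5) = -25 + 3·(-13) = -64
y(6) = -(-64) + 3·25 = 139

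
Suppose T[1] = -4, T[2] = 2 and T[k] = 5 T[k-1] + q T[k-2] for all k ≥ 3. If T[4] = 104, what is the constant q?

T[3] = 10 - 4q
T[4] = 50 - 18q
So 50 - 18q = 104, giving q = -3.

-3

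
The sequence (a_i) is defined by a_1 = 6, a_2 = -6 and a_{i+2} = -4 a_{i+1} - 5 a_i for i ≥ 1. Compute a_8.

1494

a_3 = -4·(-6) - 5·6 = -6
a_4 = -4·(-6) - 5·(-6) = 54
a_5 = -4·54 - 5·(-6) = -186
a_6 = -4·(-186) - 5·54 = 474
a_7 = -4·474 - 5·(-186) = -966
a_8 = -4·(-966) - 5·474 = 1494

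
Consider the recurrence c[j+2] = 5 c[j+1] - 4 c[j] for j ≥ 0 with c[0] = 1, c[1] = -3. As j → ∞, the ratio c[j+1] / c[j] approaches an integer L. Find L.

4

The characteristic equation is r^2 - 5r + 4 = 0, which factors as (r - 4)(r - 1) = 0.
So the roots are 4 and 1. Since |4| > |1| and the coefficient of 4^j is non-zero, the ratio tends to 4.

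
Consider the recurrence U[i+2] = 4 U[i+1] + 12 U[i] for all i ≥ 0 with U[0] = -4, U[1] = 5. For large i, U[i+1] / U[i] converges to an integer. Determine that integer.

The characteristic equation is r^2 - 4r - 12 = 0, which factors as (r - 6)(r + 2) = 0.
So the roots are 6 and -2. Since |6| > |-2| and the coefficient of 6^i is non-zero, the ratio tends to 6.

6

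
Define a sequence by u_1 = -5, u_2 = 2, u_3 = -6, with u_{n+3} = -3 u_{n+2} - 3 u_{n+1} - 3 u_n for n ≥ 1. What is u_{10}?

3618

u_4 = -3*(-6) - 3*2 - 3*(-5) = 27
u_5 = -3*27 - 3*(-6) - 3*2 = -69
u_6 = -3*(-69) - 3*27 - 3*(-6) = 144
u_7 = -3*144 - 3*(-69) - 3*27 = -306
u_8 = -3*(-306) - 3*144 - 3*(-69) = 693
u_9 = -3*693 - 3*(-306) - 3*144 = -1593
u_{10} = -3*(-1593) - 3*693 - 3*(-306) = 3618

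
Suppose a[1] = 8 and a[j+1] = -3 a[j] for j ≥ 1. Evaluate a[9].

a[2] = -3(8) = -24
a[3] = -3(-24) = 72
a[4] = -3(72) = -216
a[5] = -3(-216) = 648
a[6] = -3(648) = -1944
a[7] = -3(-1944) = 5832
a[8] = -3(5832) = -17496
a[9] = -3(-17496) = 52488

52488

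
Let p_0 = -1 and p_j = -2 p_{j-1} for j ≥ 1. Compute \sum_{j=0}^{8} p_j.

-171

p_1 = -2(-1) = 2
p_2 = -2(2) = -4
p_3 = -2(-4) = 8
p_4 = -2(8) = -16
p_5 = -2(-16) = 32
p_6 = -2(32) = -64
p_7 = -2(-64) = 128
p_8 = -2(128) = -256
Sum = (-1) + 2 + (-4) + 8 + (-16) + 32 + (-64) + 128 + (-256) = -171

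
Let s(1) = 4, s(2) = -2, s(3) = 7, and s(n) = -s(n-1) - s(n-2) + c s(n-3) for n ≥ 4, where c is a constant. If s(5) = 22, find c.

-4

s(4) = -5 + 4c
s(5) = -2 - 6c
So -2 - 6c = 22, giving c = -4.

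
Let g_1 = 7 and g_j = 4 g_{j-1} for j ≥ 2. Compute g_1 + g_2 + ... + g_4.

595

g_2 = 4·7 = 28
g_3 = 4·28 = 112
g_4 = 4·112 = 448
Sum = 7 + 28 + 112 + 448 = 595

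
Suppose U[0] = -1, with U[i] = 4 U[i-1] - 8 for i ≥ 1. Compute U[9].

-961192

U[1] = 4*(-1) - 8 = -12
U[2] = 4*(-12) - 8 = -56
U[3] = 4*(-56) - 8 = -232
U[4] = 4*(-232) - 8 = -936
U[5] = 4*(-936) - 8 = -3752
U[6] = 4*(-3752) - 8 = -15016
U[7] = 4*(-15016) - 8 = -60072
U[8] = 4*(-60072) - 8 = -240296
U[9] = 4*(-240296) - 8 = -961192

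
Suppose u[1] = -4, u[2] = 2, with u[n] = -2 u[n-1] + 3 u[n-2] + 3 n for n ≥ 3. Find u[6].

254

u[3] = -2·2 + 3·(-4) + 9 = -7
u[4] = -2·(-7) + 3·2 + 12 = 32
u[5] = -2·32 + 3·(-7) + 15 = -70
u[6] = -2·(-70) + 3·32 + 18 = 254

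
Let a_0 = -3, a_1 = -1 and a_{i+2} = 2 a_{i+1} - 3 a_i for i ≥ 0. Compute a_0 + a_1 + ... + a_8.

-123

a_2 = 2(-1) - 3(-3) = 7
a_3 = 2(7) - 3(-1) = 17
a_4 = 2(17) - 3(7) = 13
a_5 = 2(13) - 3(17) = -25
a_6 = 2(-25) - 3(13) = -89
a_7 = 2(-89) - 3(-25) = -103
a_8 = 2(-103) - 3(-89) = 61
Sum = (-3) + (-1) + 7 + 17 + 13 + (-25) + (-89) + (-103) + 61 = -123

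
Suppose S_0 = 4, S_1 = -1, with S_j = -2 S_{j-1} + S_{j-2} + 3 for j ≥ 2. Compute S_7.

S_2 = -2·(-1) + 4 + 3 = 9
S_3 = -2·9 + (-1) + 3 = -16
S_4 = -2·(-16) + 9 + 3 = 44
S_5 = -2·44 + (-16) + 3 = -101
S_6 = -2·(-101) + 44 + 3 = 249
S_7 = -2·249 + (-101) + 3 = -596

-596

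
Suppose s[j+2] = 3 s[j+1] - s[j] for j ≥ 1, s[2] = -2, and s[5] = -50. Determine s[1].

Let s[1] = v.
s[3] = -6 - v
s[4] = -16 - 3v
s[5] = -42 - 8v
So -42 - 8v = -50, giving v = 1.

1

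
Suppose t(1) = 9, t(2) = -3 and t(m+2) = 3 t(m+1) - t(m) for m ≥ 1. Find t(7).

-927

t(3) = 3(-3) - 9 = -18
t(4) = 3(-18) - (-3) = -51
t(5) = 3(-51) - (-18) = -135
t(6) = 3(-135) - (-51) = -354
t(7) = 3(-354) - (-135) = -927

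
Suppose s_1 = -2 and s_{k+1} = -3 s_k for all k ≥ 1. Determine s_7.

s_2 = -3(-2) = 6
s_3 = -3(6) = -18
s_4 = -3(-18) = 54
s_5 = -3(54) = -162
s_6 = -3(-162) = 486
s_7 = -3(486) = -1458

-1458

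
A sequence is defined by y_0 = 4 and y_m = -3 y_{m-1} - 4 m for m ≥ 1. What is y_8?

31156

y_1 = -3·4 - 4 = -16
y_2 = -3·(-16) - 8 = 40
y_3 = -3·40 - 12 = -132
y_4 = -3·(-132) - 16 = 380
y_5 = -3·380 - 20 = -1160
y_6 = -3·(-1160) - 24 = 3456
y_7 = -3·3456 - 28 = -10396
y_8 = -3·(-10396) - 32 = 31156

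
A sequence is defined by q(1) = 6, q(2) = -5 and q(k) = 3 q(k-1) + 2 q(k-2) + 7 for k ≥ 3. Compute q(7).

q(3) = 3·(-5) + 2·6 + 7 = 4
q(4) = 3·4 + 2·(-5) + 7 = 9
q(5) = 3·9 + 2·4 + 7 = 42
q(6) = 3·42 + 2·9 + 7 = 151
q(7) = 3·151 + 2·42 + 7 = 544

544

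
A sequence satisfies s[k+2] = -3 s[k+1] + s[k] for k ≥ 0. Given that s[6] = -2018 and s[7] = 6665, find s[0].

-2

Rearranging, s[k-2] = s[k] + 3 s[k-1].
s[5] = 6665 + 3*(-2018) = 611
s[4] = -2018 + 3*611 = -185
s[3] = 611 + 3*(-185) = 56
s[2] = -185 + 3*56 = -17
s[1] = 56 + 3*(-17) = 5
s[0] = -17 + 3*5 = -2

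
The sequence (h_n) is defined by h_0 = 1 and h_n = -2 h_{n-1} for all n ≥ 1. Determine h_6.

h_1 = -2(1) = -2
h_2 = -2(-2) = 4
h_3 = -2(4) = -8
h_4 = -2(-8) = 16
h_5 = -2(16) = -32
h_6 = -2(-32) = 64

64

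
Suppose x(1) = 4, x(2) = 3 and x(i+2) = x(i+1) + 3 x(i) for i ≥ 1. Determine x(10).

4128

x(3) = 3 + 3*4 = 15
x(4) = 15 + 3*3 = 24
x(5) = 24 + 3*15 = 69
x(6) = 69 + 3*24 = 141
x(7) = 141 + 3*69 = 348
x(8) = 348 + 3*141 = 771
x(9) = 771 + 3*348 = 1815
x(10) = 1815 + 3*771 = 4128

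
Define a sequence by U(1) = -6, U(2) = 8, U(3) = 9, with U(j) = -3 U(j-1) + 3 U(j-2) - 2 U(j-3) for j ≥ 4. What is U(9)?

-3567

U(4) = -3*9 + 3*8 - 2*(-6) = 9
U(5) = -3*9 + 3*9 - 2*8 = -16
U(6) = -3*(-16) + 3*9 - 2*9 = 57
U(7) = -3*57 + 3*(-16) - 2*9 = -237
U(8) = -3*(-237) + 3*57 - 2*(-16) = 914
U(9) = -3*914 + 3*(-237) - 2*57 = -3567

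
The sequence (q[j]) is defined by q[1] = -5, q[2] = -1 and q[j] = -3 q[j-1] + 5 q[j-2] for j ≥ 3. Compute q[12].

q[3] = -3*(-1) + 5*(-5) = -22
q[4] = -3*(-22) + 5*(-1) = 61
q[5] = -3*61 + 5*(-22) = -293
q[6] = -3*(-293) + 5*61 = 1184
q[7] = -3*1184 + 5*(-293) = -5017
q[8] = -3*(-5017) + 5*1184 = 20971
q[9] = -3*20971 + 5*(-5017) = -87998
q[10] = -3*(-87998) + 5*20971 = 368849
q[11] = -3*368849 + 5*(-87998) = -1546537
q[12] = -3*(-1546537) + 5*368849 = 6483856

6483856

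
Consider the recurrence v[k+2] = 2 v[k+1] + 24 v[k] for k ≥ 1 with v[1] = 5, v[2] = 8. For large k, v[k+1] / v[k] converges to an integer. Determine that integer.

The characteristic equation is r^2 - 2r - 24 = 0, which factors as (r - 6)(r + 4) = 0.
So the roots are 6 and -4. Since |6| > |-4| and the coefficient of 6^k is non-zero, the ratio tends to 6.

6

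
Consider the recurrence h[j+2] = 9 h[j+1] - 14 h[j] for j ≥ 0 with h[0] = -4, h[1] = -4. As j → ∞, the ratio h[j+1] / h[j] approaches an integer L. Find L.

7

The characteristic equation is r^2 - 9r + 14 = 0, which factors as (r - 7)(r - 2) = 0.
So the roots are 7 and 2. Since |7| > |2| and the coefficient of 7^j is non-zero, the ratio tends to 7.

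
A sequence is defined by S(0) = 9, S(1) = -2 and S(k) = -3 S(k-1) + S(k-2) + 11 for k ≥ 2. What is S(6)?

S(2) = -3*(-2) + 9 + 11 = 26
S(3) = -3*26 + (-2) + 11 = -69
S(4) = -3*(-69) + 26 + 11 = 244
S(5) = -3*244 + (-69) + 11 = -790
S(6) = -3*(-790) + 244 + 11 = 2625

2625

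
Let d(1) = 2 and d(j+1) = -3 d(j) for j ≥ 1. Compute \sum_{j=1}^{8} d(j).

-3280

d(2) = -3(2) = -6
d(3) = -3(-6) = 18
d(4) = -3(18) = -54
d(5) = -3(-54) = 162
d(6) = -3(162) = -486
d(7) = -3(-486) = 1458
d(8) = -3(1458) = -4374
Sum = 2 + (-6) + 18 + (-54) + 162 + (-486) + 1458 + (-4374) = -3280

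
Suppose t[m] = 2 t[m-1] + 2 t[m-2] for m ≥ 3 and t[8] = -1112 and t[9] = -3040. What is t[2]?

1

Rearranging, t[m-2] = (t[m] - 2 t[m-1]) / 2.
t[7] = (-3040 - 2*(-1112)) / 2 = -816/2 = -408
t[6] = (-1112 - 2*(-408)) / 2 = -296/2 = -148
t[5] = (-408 - 2*(-148)) / 2 = -112/2 = -56
t[4] = (-148 - 2*(-56)) / 2 = -36/2 = -18
t[3] = (-56 - 2*(-18)) / 2 = -20/2 = -10
t[2] = (-18 - 2*(-10)) / 2 = 2/2 = 1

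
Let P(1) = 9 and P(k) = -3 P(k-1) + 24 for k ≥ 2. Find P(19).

1162261473

The fixed point is 24/(1 + 3) = 6, so P(k) - 6 = -3(P(k-1) - 6).
Hence P(k) = 3·(-3)^{k-1} + 6.
P(19) = 3·(-3)^{18} + 6 = 3·387420489 + 6 = 1162261473.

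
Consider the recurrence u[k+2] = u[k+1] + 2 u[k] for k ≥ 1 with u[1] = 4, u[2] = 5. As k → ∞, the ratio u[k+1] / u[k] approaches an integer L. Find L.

The characteristic equation is r^2 - r - 2 = 0, which factors as (r - 2)(r + 1) = 0.
So the roots are 2 and -1. Since |2| > |-1| and the coefficient of 2^k is non-zero, the ratio tends to 2.

2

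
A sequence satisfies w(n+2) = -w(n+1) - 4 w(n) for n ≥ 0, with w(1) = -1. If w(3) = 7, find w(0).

1

Let w(0) = v.
w(2) = 1 - 4v
w(3) = 3 + 4v
So 3 + 4v = 7, giving v = 1.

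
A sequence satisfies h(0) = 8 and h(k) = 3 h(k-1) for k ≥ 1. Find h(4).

648

h(1) = 3·8 = 24
h(2) = 3·24 = 72
h(3) = 3·72 = 216
h(4) = 3·216 = 648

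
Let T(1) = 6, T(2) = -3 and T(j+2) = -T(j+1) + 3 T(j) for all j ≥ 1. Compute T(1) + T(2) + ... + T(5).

T(3) = -(-3) + 3·6 = 21
T(4) = -21 + 3·(-3) = -30
T(5) = -(-30) + 3·21 = 93
Sum = 6 + (-3) + 21 + (-30) + 93 = 87

87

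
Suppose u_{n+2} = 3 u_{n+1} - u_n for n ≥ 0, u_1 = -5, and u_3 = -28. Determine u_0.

-4

Let u_0 = z.
u_2 = -15 - z
u_3 = -40 - 3z
So -40 - 3z = -28, giving z = -4.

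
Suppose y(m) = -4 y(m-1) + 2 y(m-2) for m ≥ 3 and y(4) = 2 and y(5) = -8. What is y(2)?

Rearranging, y(m-2) = (y(m) + 4 y(m-1)) / 2.
y(3) = (-8 + 4·2) / 2 = 0/2 = 0
y(2) = (2 + 4·0) / 2 = 2/2 = 1

1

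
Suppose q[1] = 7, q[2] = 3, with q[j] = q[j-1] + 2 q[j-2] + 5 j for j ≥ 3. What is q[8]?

q[3] = 3 + 2(7) + 15 = 32
q[4] = 32 + 2(3) + 20 = 58
q[5] = 58 + 2(32) + 25 = 147
q[6] = 147 + 2(58) + 30 = 293
q[7] = 293 + 2(147) + 35 = 622
q[8] = 622 + 2(293) + 40 = 1248

1248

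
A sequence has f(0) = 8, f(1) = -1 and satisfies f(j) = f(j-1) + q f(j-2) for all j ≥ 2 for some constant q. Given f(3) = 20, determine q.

3

f(2) = -1 + 8q
f(3) = -1 + 7q
So -1 + 7q = 20, giving q = 3.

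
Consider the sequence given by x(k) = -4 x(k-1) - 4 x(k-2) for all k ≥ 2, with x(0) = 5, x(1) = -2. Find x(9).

15872

x(2) = -4*(-2) - 4*5 = -12
x(3) = -4*(-12) - 4*(-2) = 56
x(4) = -4*56 - 4*(-12) = -176
x(5) = -4*(-176) - 4*56 = 480
x(6) = -4*480 - 4*(-176) = -1216
x(7) = -4*(-1216) - 4*480 = 2944
x(8) = -4*2944 - 4*(-1216) = -6912
x(9) = -4*(-6912) - 4*2944 = 15872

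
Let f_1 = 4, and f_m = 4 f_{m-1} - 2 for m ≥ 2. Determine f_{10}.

873814

f_2 = 4*4 - 2 = 14
f_3 = 4*14 - 2 = 54
f_4 = 4*54 - 2 = 214
f_5 = 4*214 - 2 = 854
f_6 = 4*854 - 2 = 3414
f_7 = 4*3414 - 2 = 13654
f_8 = 4*13654 - 2 = 54614
f_9 = 4*54614 - 2 = 218454
f_{10} = 4*218454 - 2 = 873814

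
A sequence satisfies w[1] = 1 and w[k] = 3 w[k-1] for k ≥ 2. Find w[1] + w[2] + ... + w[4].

40

w[2] = 3*1 = 3
w[3] = 3*3 = 9
w[4] = 3*9 = 27
Sum = 1 + 3 + 9 + 27 = 40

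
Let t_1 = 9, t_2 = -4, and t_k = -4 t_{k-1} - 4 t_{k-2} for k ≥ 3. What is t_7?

t_3 = -4·(-4) - 4·9 = -20
t_4 = -4·(-20) - 4·(-4) = 96
t_5 = -4·96 - 4·(-20) = -304
t_6 = -4·(-304) - 4·96 = 832
t_7 = -4·832 - 4·(-304) = -2112

-2112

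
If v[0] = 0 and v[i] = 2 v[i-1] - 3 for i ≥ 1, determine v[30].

The fixed point is -3/(1 - 2) = 3, so v[i] - 3 = 2(v[i-1] - 3).
Hence v[i] = -3·2^i + 3.
v[30] = -3·2^{30} + 3 = -3·1073741824 + 3 = -3221225469.

-3221225469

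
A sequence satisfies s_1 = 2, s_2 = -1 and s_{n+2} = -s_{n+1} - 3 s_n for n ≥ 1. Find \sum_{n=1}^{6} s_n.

-20

s_3 = -(-1) - 3*2 = -5
s_4 = -(-5) - 3*(-1) = 8
s_5 = -8 - 3*(-5) = 7
s_6 = -7 - 3*8 = -31
Sum = 2 + (-1) + (-5) + 8 + 7 + (-31) = -20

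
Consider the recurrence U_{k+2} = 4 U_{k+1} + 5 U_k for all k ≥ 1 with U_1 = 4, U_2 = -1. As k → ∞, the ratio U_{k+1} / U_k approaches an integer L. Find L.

5

The characteristic equation is r^2 - 4r - 5 = 0, which factors as (r - 5)(r + 1) = 0.
So the roots are 5 and -1. Since |5| > |-1| and the coefficient of 5^k is non-zero, the ratio tends to 5.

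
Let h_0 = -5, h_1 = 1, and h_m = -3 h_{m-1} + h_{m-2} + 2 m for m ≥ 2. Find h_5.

h_2 = -3·1 + (-5) + 4 = -4
h_3 = -3·(-4) + 1 + 6 = 19
h_4 = -3·19 + (-4) + 8 = -53
h_5 = -3·(-53) + 19 + 10 = 188

188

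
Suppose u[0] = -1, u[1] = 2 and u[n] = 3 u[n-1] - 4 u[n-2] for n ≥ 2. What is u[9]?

u[2] = 3·2 - 4·(-1) = 10
u[3] = 3·10 - 4·2 = 22
u[4] = 3·22 - 4·10 = 26
u[5] = 3·26 - 4·22 = -10
u[6] = 3·(-10) - 4·26 = -134
u[7] = 3·(-134) - 4·(-10) = -362
u[8] = 3·(-362) - 4·(-134) = -550
u[9] = 3·(-550) - 4·(-362) = -202

-202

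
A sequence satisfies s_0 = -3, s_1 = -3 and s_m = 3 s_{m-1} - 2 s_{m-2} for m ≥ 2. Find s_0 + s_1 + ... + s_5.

-18

s_2 = 3(-3) - 2(-3) = -3
s_3 = 3(-3) - 2(-3) = -3
s_4 = 3(-3) - 2(-3) = -3
s_5 = 3(-3) - 2(-3) = -3
Sum = (-3) + (-3) + (-3) + (-3) + (-3) + (-3) = -18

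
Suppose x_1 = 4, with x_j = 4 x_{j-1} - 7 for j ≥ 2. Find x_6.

1709

x_2 = 4(4) - 7 = 9
x_3 = 4(9) - 7 = 29
x_4 = 4(29) - 7 = 109
x_5 = 4(109) - 7 = 429
x_6 = 4(429) - 7 = 1709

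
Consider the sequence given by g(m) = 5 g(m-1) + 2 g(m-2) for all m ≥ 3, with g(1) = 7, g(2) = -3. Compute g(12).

g(3) = 5·(-3) + 2·7 = -1
g(4) = 5·(-1) + 2·(-3) = -11
g(5) = 5·(-11) + 2·(-1) = -57
g(6) = 5·(-57) + 2·(-11) = -307
g(7) = 5·(-307) + 2·(-57) = -1649
g(8) = 5·(-1649) + 2·(-307) = -8859
g(9) = 5·(-8859) + 2·(-1649) = -47593
g(10) = 5·(-47593) + 2·(-8859) = -255683
g(11) = 5·(-255683) + 2·(-47593) = -1373601
g(12) = 5·(-1373601) + 2·(-255683) = -7379371

-7379371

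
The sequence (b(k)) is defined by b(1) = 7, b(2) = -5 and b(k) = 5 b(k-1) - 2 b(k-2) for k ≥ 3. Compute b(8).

b(3) = 5(-5) - 2(7) = -39
b(4) = 5(-39) - 2(-5) = -185
b(5) = 5(-185) - 2(-39) = -847
b(6) = 5(-847) - 2(-185) = -3865
b(7) = 5(-3865) - 2(-847) = -17631
b(8) = 5(-17631) - 2(-3865) = -80425

-80425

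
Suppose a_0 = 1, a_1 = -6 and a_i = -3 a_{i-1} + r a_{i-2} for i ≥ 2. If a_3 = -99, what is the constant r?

a_2 = 18 + r
a_3 = -54 - 9r
So -54 - 9r = -99, giving r = 5.

5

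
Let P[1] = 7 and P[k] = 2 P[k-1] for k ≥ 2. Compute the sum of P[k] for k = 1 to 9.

3577

P[2] = 2·7 = 14
P[3] = 2·14 = 28
P[4] = 2·28 = 56
P[5] = 2·56 = 112
P[6] = 2·112 = 224
P[7] = 2·224 = 448
P[8] = 2·448 = 896
P[9] = 2·896 = 1792
Sum = 7 + 14 + 28 + 56 + 112 + 224 + 448 + 896 + 1792 = 3577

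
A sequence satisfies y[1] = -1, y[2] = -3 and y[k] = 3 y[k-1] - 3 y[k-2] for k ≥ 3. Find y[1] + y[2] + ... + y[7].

y[3] = 3*(-3) - 3*(-1) = -6
y[4] = 3*(-6) - 3*(-3) = -9
y[5] = 3*(-9) - 3*(-6) = -9
y[6] = 3*(-9) - 3*(-9) = 0
y[7] = 3*0 - 3*(-9) = 27
Sum = (-1) + (-3) + (-6) + (-9) + (-9) + 0 + 27 = -1

-1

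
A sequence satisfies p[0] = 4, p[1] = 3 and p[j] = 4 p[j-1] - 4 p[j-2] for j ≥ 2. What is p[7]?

p[2] = 4(3) - 4(4) = -4
p[3] = 4(-4) - 4(3) = -28
p[4] = 4(-28) - 4(-4) = -96
p[5] = 4(-96) - 4(-28) = -272
p[6] = 4(-272) - 4(-96) = -704
p[7] = 4(-704) - 4(-272) = -1728

-1728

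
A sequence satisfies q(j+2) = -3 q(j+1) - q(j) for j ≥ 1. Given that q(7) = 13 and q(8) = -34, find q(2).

Rearranging, q(j-2) = -(q(j) + 3 q(j-1)).
q(6) = -(-34 + 3(13)) = -5
q(5) = -(13 + 3(-5)) = 2
q(4) = -(-5 + 3(2)) = -1
q(3) = -(2 + 3(-1)) = 1
q(2) = -(-1 + 3(1)) = -2

-2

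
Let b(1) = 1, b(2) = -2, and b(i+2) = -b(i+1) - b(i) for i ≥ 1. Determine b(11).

b(3) = -(-2) - 1 = 1
b(4) = -1 - (-2) = 1
b(5) = -1 - 1 = -2
b(6) = -(-2) - 1 = 1
b(7) = -1 - (-2) = 1
b(8) = -1 - 1 = -2
b(9) = -(-2) - 1 = 1
b(10) = -1 - (-2) = 1
b(11) = -1 - 1 = -2

-2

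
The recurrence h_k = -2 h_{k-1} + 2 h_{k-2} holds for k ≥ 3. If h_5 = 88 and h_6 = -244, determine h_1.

Rearranging, h_{k-2} = (h_k + 2 h_{k-1}) / 2.
h_4 = (-244 + 2·88) / 2 = -68/2 = -34
h_3 = (88 + 2·(-34)) / 2 = 20/2 = 10
h_2 = (-34 + 2·10) / 2 = -14/2 = -7
h_1 = (10 + 2·(-7)) / 2 = -4/2 = -2

-2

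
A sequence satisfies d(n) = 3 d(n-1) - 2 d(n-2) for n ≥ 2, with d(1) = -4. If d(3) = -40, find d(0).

2

Let d(0) = y.
d(2) = -12 - 2y
d(3) = -28 - 6y
So -28 - 6y = -40, giving y = 2.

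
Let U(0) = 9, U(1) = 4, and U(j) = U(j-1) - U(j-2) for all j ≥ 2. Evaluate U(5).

U(2) = 4 - 9 = -5
U(3) = (-5) - 4 = -9
U(4) = (-9) - (-5) = -4
U(5) = (-4) - (-9) = 5

5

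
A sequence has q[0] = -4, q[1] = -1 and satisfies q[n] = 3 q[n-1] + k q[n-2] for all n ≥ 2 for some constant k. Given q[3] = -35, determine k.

2

q[2] = -3 - 4k
q[3] = -9 - 13k
So -9 - 13k = -35, giving k = 2.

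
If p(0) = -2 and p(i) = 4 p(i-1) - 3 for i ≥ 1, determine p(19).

The fixed point is -3/(1 - 4) = 1, so p(i) - 1 = 4(p(i-1) - 1).
Hence p(i) = -3·4^i + 1.
p(19) = -3·4^{19} + 1 = -3·274877906944 + 1 = -824633720831.

-824633720831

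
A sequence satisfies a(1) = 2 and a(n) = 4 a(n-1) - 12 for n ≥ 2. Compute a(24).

The fixed point is -12/(1 - 4) = 4, so a(n) - 4 = 4(a(n-1) - 4).
Hence a(n) = -2·4^{n-1} + 4.
a(24) = -2·4^{23} + 4 = -2·70368744177664 + 4 = -140737488355324.

-140737488355324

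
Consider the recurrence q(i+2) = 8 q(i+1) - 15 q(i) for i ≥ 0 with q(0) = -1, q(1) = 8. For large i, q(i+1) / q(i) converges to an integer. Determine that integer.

The characteristic equation is r^2 - 8r + 15 = 0, which factors as (r - 5)(r - 3) = 0.
So the roots are 5 and 3. Since |5| > |3| and the coefficient of 5^i is non-zero, the ratio tends to 5.

5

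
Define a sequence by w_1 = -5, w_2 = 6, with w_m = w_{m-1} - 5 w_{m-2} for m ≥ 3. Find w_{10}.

-8679

w_3 = 6 - 5*(-5) = 31
w_4 = 31 - 5*6 = 1
w_5 = 1 - 5*31 = -154
w_6 = (-154) - 5*1 = -159
w_7 = (-159) - 5*(-154) = 611
w_8 = 611 - 5*(-159) = 1406
w_9 = 1406 - 5*611 = -1649
w_{10} = (-1649) - 5*1406 = -8679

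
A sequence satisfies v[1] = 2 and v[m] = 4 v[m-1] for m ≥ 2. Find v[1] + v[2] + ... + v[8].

43690

v[2] = 4*2 = 8
v[3] = 4*8 = 32
v[4] = 4*32 = 128
v[5] = 4*128 = 512
v[6] = 4*512 = 2048
v[7] = 4*2048 = 8192
v[8] = 4*8192 = 32768
Sum = 2 + 8 + 32 + 128 + 512 + 2048 + 8192 + 32768 = 43690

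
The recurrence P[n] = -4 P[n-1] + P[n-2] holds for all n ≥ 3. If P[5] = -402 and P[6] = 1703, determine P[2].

7

Rearranging, P[n-2] = P[n] + 4 P[n-1].
P[4] = 1703 + 4(-402) = 95
P[3] = -402 + 4(95) = -22
P[2] = 95 + 4(-22) = 7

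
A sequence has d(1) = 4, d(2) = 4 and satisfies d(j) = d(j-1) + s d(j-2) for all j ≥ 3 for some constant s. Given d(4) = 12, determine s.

1

d(3) = 4 + 4s
d(4) = 4 + 8s
So 4 + 8s = 12, giving s = 1.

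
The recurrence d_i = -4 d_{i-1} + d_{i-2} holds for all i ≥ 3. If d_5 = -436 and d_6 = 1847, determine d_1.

4

Rearranging, d_{i-2} = d_i + 4 d_{i-1}.
d_4 = 1847 + 4·(-436) = 103
d_3 = -436 + 4·103 = -24
d_2 = 103 + 4·(-24) = 7
d_1 = -24 + 4·7 = 4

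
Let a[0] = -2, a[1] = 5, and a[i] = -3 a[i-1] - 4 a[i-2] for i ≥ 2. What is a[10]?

a[2] = -3*5 - 4*(-2) = -7
a[3] = -3*(-7) - 4*5 = 1
a[4] = -3*1 - 4*(-7) = 25
a[5] = -3*25 - 4*1 = -79
a[6] = -3*(-79) - 4*25 = 137
a[7] = -3*137 - 4*(-79) = -95
a[8] = -3*(-95) - 4*137 = -263
a[9] = -3*(-263) - 4*(-95) = 1169
a[10] = -3*1169 - 4*(-263) = -2455

-2455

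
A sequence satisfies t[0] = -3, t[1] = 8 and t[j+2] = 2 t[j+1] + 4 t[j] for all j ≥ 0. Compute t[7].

t[2] = 2(8) + 4(-3) = 4
t[3] = 2(4) + 4(8) = 40
t[4] = 2(40) + 4(4) = 96
t[5] = 2(96) + 4(40) = 352
t[6] = 2(352) + 4(96) = 1088
t[7] = 2(1088) + 4(352) = 3584

3584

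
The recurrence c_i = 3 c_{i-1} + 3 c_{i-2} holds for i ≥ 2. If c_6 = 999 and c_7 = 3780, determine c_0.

Rearranging, c_{i-2} = (c_i - 3 c_{i-1}) / 3.
c_5 = (3780 - 3·999) / 3 = 783/3 = 261
c_4 = (999 - 3·261) / 3 = 216/3 = 72
c_3 = (261 - 3·72) / 3 = 45/3 = 15
c_2 = (72 - 3·15) / 3 = 27/3 = 9
c_1 = (15 - 3·9) / 3 = -12/3 = -4
c_0 = (9 - 3·(-4)) / 3 = 21/3 = 7

7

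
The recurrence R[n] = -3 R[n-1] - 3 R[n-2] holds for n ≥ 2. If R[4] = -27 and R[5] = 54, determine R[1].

-3

Rearranging, R[n-2] = (R[n] + 3 R[n-1]) / -3.
R[3] = (54 + 3*(-27)) / -3 = -27/-3 = 9
R[2] = (-27 + 3*9) / -3 = 0/-3 = 0
R[1] = (9 + 3*0) / -3 = 9/-3 = -3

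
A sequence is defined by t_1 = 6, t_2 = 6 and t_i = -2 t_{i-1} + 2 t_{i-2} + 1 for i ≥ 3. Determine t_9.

t_3 = -2(6) + 2(6) + 1 = 1
t_4 = -2(1) + 2(6) + 1 = 11
t_5 = -2(11) + 2(1) + 1 = -19
t_6 = -2(-19) + 2(11) + 1 = 61
t_7 = -2(61) + 2(-19) + 1 = -159
t_8 = -2(-159) + 2(61) + 1 = 441
t_9 = -2(441) + 2(-159) + 1 = -1199

-1199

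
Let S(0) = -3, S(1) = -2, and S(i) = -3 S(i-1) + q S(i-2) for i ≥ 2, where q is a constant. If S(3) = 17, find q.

5

S(2) = 6 - 3q
S(3) = -18 + 7q
So -18 + 7q = 17, giving q = 5.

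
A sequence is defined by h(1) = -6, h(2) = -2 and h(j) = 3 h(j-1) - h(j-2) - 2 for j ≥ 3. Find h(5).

-18

h(3) = 3·(-2) - (-6) - 2 = -2
h(4) = 3·(-2) - (-2) - 2 = -6
h(5) = 3·(-6) - (-2) - 2 = -18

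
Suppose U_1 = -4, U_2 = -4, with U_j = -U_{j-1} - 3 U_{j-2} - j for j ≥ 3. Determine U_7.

62

U_3 = -(-4) - 3*(-4) - 3 = 13
U_4 = -13 - 3*(-4) - 4 = -5
U_5 = -(-5) - 3*13 - 5 = -39
U_6 = -(-39) - 3*(-5) - 6 = 48
U_7 = -48 - 3*(-39) - 7 = 62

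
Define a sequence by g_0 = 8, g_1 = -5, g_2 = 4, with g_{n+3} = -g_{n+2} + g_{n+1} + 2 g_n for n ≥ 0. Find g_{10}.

g_3 = -4 + (-5) + 2*8 = 7
g_4 = -7 + 4 + 2*(-5) = -13
g_5 = -(-13) + 7 + 2*4 = 28
g_6 = -28 + (-13) + 2*7 = -27
g_7 = -(-27) + 28 + 2*(-13) = 29
g_8 = -29 + (-27) + 2*28 = 0
g_9 = -0 + 29 + 2*(-27) = -25
g_{10} = -(-25) + 0 + 2*29 = 83

83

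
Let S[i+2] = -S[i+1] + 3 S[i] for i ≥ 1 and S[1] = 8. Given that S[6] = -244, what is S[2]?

Let S[2] = v.
S[3] = 24 - v
S[4] = -24 + 4v
S[5] = 96 - 7v
S[6] = -168 + 19v
So -168 + 19v = -244, giving v = -4.

-4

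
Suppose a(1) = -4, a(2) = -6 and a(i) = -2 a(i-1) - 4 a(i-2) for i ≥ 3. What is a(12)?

14336

a(3) = -2·(-6) - 4·(-4) = 28
a(4) = -2·28 - 4·(-6) = -32
a(5) = -2·(-32) - 4·28 = -48
a(6) = -2·(-48) - 4·(-32) = 224
a(7) = -2·224 - 4·(-48) = -256
a(8) = -2·(-256) - 4·224 = -384
a(9) = -2·(-384) - 4·(-256) = 1792
a(10) = -2·1792 - 4·(-384) = -2048
a(11) = -2·(-2048) - 4·1792 = -3072
a(12) = -2·(-3072) - 4·(-2048) = 14336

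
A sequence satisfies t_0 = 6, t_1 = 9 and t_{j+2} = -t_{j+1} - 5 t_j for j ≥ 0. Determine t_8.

t_2 = -9 - 5·6 = -39
t_3 = -(-39) - 5·9 = -6
t_4 = -(-6) - 5·(-39) = 201
t_5 = -201 - 5·(-6) = -171
t_6 = -(-171) - 5·201 = -834
t_7 = -(-834) - 5·(-171) = 1689
t_8 = -1689 - 5·(-834) = 2481

2481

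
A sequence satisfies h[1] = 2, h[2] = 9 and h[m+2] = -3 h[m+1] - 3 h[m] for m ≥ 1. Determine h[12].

-3645

h[3] = -3*9 - 3*2 = -33
h[4] = -3*(-33) - 3*9 = 72
h[5] = -3*72 - 3*(-33) = -117
h[6] = -3*(-117) - 3*72 = 135
h[7] = -3*135 - 3*(-117) = -54
h[8] = -3*(-54) - 3*135 = -243
h[9] = -3*(-243) - 3*(-54) = 891
h[10] = -3*891 - 3*(-243) = -1944
h[11] = -3*(-1944) - 3*891 = 3159
h[12] = -3*3159 - 3*(-1944) = -3645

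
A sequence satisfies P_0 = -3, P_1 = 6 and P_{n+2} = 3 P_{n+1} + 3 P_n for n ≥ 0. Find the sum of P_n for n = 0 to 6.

3189

P_2 = 3*6 + 3*(-3) = 9
P_3 = 3*9 + 3*6 = 45
P_4 = 3*45 + 3*9 = 162
P_5 = 3*162 + 3*45 = 621
P_6 = 3*621 + 3*162 = 2349
Sum = (-3) + 6 + 9 + 45 + 162 + 621 + 2349 = 3189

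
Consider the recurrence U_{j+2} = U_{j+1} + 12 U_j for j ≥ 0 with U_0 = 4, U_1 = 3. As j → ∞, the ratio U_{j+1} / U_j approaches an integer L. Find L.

The characteristic equation is r^2 - r - 12 = 0, which factors as (r - 4)(r + 3) = 0.
So the roots are 4 and -3. Since |4| > |-3| and the coefficient of 4^j is non-zero, the ratio tends to 4.

4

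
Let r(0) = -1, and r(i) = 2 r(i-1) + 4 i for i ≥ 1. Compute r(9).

r(1) = 2·(-1) + 4 = 2
r(2) = 2·2 + 8 = 12
r(3) = 2·12 + 12 = 36
r(4) = 2·36 + 16 = 88
r(5) = 2·88 + 20 = 196
r(6) = 2·196 + 24 = 416
r(7) = 2·416 + 28 = 860
r(8) = 2·860 + 32 = 1752
r(9) = 2·1752 + 36 = 3540

3540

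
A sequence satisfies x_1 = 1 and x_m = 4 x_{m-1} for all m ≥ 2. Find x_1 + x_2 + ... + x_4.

x_2 = 4·1 = 4
x_3 = 4·4 = 16
x_4 = 4·16 = 64
Sum = 1 + 4 + 16 + 64 = 85

85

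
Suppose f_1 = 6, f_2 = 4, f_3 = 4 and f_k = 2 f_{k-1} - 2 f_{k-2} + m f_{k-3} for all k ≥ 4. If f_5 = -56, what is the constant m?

f_4 = 6m
f_5 = -8 + 16m
So -8 + 16m = -56, giving m = -3.

-3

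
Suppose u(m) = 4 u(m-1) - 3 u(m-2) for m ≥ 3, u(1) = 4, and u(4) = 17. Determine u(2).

5

Let u(2) = z.
u(3) = -12 + 4z
u(4) = -48 + 13z
So -48 + 13z = 17, giving z = 5.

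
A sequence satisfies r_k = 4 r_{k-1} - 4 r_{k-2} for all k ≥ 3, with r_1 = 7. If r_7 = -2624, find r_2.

-2

Let r_2 = x.
r_3 = -28 + 4x
r_4 = -112 + 12x
r_5 = -336 + 32x
r_6 = -896 + 80x
r_7 = -2240 + 192x
So -2240 + 192x = -2624, giving x = -2.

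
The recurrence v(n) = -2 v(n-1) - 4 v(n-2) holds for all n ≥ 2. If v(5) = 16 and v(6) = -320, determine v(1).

Rearranging, v(n-2) = (v(n) + 2 v(n-1)) / -4.
v(4) = (-320 + 2*16) / -4 = -288/-4 = 72
v(3) = (16 + 2*72) / -4 = 160/-4 = -40
v(2) = (72 + 2*(-40)) / -4 = -8/-4 = 2
v(1) = (-40 + 2*2) / -4 = -36/-4 = 9

9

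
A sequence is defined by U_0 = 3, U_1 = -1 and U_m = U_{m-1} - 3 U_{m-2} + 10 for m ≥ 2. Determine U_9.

289

U_2 = (-1) - 3·3 + 10 = 0
U_3 = 0 - 3·(-1) + 10 = 13
U_4 = 13 - 3·0 + 10 = 23
U_5 = 23 - 3·13 + 10 = -6
U_6 = (-6) - 3·23 + 10 = -65
U_7 = (-65) - 3·(-6) + 10 = -37
U_8 = (-37) - 3·(-65) + 10 = 168
U_9 = 168 - 3·(-37) + 10 = 289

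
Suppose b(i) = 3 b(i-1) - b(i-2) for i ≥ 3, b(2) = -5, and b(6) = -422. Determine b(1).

7

Let b(1) = z.
b(3) = -15 - z
b(4) = -40 - 3z
b(5) = -105 - 8z
b(6) = -275 - 21z
So -275 - 21z = -422, giving z = 7.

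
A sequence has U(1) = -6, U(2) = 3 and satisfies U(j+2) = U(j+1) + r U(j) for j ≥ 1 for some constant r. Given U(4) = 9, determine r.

U(3) = 3 - 6r
U(4) = 3 - 3r
So 3 - 3r = 9, giving r = -2.

-2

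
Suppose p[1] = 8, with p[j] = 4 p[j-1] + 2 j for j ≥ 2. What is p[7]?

39134

p[2] = 4·8 + 4 = 36
p[3] = 4·36 + 6 = 150
p[4] = 4·150 + 8 = 608
p[5] = 4·608 + 10 = 2442
p[6] = 4·2442 + 12 = 9780
p[7] = 4·9780 + 14 = 39134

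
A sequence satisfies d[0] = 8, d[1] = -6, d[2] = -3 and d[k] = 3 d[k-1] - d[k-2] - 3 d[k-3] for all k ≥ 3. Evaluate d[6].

d[3] = 3*(-3) - (-6) - 3*8 = -27
d[4] = 3*(-27) - (-3) - 3*(-6) = -60
d[5] = 3*(-60) - (-27) - 3*(-3) = -144
d[6] = 3*(-144) - (-60) - 3*(-27) = -291

-291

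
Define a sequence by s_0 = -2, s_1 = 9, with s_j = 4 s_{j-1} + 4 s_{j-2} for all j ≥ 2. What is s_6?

s_2 = 4(9) + 4(-2) = 28
s_3 = 4(28) + 4(9) = 148
s_4 = 4(148) + 4(28) = 704
s_5 = 4(704) + 4(148) = 3408
s_6 = 4(3408) + 4(704) = 16448

16448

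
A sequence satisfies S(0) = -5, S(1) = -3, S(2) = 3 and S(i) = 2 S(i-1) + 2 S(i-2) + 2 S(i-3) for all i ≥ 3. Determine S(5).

S(3) = 2(3) + 2(-3) + 2(-5) = -10
S(4) = 2(-10) + 2(3) + 2(-3) = -20
S(5) = 2(-20) + 2(-10) + 2(3) = -54

-54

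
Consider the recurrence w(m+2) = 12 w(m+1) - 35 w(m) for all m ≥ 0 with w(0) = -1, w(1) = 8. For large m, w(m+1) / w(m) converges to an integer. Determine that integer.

7

The characteristic equation is r^2 - 12r + 35 = 0, which factors as (r - 7)(r - 5) = 0.
So the roots are 7 and 5. Since |7| > |5| and the coefficient of 7^m is non-zero, the ratio tends to 7.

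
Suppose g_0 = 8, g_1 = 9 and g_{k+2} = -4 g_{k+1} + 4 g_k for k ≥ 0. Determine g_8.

g_2 = -4(9) + 4(8) = -4
g_3 = -4(-4) + 4(9) = 52
g_4 = -4(52) + 4(-4) = -224
g_5 = -4(-224) + 4(52) = 1104
g_6 = -4(1104) + 4(-224) = -5312
g_7 = -4(-5312) + 4(1104) = 25664
g_8 = -4(25664) + 4(-5312) = -123904

-123904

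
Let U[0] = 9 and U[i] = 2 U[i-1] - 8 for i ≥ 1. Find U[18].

262152

The fixed point is -8/(1 - 2) = 8, so U[i] - 8 = 2(U[i-1] - 8).
Hence U[i] = 1·2^i + 8.
U[18] = 1·2^{18} + 8 = 1·262144 + 8 = 262152.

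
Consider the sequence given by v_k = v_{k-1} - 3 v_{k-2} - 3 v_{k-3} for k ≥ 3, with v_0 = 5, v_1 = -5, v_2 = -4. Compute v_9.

v_3 = (-4) - 3(-5) - 3(5) = -4
v_4 = (-4) - 3(-4) - 3(-5) = 23
v_5 = 23 - 3(-4) - 3(-4) = 47
v_6 = 47 - 3(23) - 3(-4) = -10
v_7 = (-10) - 3(47) - 3(23) = -220
v_8 = (-220) - 3(-10) - 3(47) = -331
v_9 = (-331) - 3(-220) - 3(-10) = 359

359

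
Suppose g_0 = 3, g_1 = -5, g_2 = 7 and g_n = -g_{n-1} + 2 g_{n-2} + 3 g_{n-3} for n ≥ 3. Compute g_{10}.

-92

g_3 = -7 + 2·(-5) + 3·3 = -8
g_4 = -(-8) + 2·7 + 3·(-5) = 7
g_5 = -7 + 2·(-8) + 3·7 = -2
g_6 = -(-2) + 2·7 + 3·(-8) = -8
g_7 = -(-8) + 2·(-2) + 3·7 = 25
g_8 = -25 + 2·(-8) + 3·(-2) = -47
g_9 = -(-47) + 2·25 + 3·(-8) = 73
g_{10} = -73 + 2·(-47) + 3·25 = -92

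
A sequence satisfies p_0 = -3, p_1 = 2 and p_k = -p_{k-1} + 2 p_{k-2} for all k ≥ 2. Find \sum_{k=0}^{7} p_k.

131

p_2 = -2 + 2*(-3) = -8
p_3 = -(-8) + 2*2 = 12
p_4 = -12 + 2*(-8) = -28
p_5 = -(-28) + 2*12 = 52
p_6 = -52 + 2*(-28) = -108
p_7 = -(-108) + 2*52 = 212
Sum = (-3) + 2 + (-8) + 12 + (-28) + 52 + (-108) + 212 = 131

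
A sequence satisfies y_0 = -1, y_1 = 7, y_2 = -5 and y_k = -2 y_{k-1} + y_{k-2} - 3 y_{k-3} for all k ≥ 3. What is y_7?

y_3 = -2(-5) + 7 - 3(-1) = 20
y_4 = -2(20) + (-5) - 3(7) = -66
y_5 = -2(-66) + 20 - 3(-5) = 167
y_6 = -2(167) + (-66) - 3(20) = -460
y_7 = -2(-460) + 167 - 3(-66) = 1285

1285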